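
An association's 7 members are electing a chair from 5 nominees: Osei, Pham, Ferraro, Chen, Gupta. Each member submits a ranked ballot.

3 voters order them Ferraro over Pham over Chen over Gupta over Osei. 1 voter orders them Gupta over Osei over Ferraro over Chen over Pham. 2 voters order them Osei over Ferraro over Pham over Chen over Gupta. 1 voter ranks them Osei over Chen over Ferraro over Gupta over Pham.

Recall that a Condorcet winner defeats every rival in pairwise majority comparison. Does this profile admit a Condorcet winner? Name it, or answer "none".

none

Head-to-head results (7 voters):
Osei vs Pham: Osei wins 4–3.
Osei vs Ferraro: Osei wins 4–3.
Osei vs Chen: Osei wins 4–3.
Osei vs Gupta: Gupta, 4–3.
Pham–Ferraro: Ferraro 7–0.
Pham vs Chen: Pham wins 5–2.
Pham vs Gupta: Pham, 5–2.
Ferraro vs Chen: Ferraro, 6–1.
Ferraro vs Gupta: Ferraro, 6–1.
Chen vs Gupta: Chen, 6–1.
Every candidate loses at least once (Osei loses to Gupta; Pham loses to Osei; Ferraro loses to Osei; Chen loses to Osei; Gupta loses to Pham). The majority relation contains the cycle Osei → Pham → Gupta → Osei, so there is no Condorcet winner.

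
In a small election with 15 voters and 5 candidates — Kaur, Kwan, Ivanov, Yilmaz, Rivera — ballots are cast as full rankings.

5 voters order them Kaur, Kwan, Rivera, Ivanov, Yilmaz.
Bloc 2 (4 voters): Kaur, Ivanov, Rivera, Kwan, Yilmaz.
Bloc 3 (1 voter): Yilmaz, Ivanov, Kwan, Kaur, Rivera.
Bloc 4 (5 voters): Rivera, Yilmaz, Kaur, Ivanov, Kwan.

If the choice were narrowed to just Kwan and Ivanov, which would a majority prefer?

Ballots ranking Kwan above Ivanov: 5.
Ballots ranking Ivanov above Kwan: 15 − 5 = 10.
Ivanov wins the head-to-head 10–5.

Ivanov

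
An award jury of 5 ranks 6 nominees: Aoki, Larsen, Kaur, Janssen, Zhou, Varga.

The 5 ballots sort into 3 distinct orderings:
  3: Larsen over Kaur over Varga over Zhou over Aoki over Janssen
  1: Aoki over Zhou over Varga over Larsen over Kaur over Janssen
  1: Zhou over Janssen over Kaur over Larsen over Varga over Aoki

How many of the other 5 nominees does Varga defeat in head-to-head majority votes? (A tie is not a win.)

3

Varga against each rival (5 jurors):
Varga–Aoki: Varga 4–1.
Varga–Larsen: Larsen 4–1.
Varga vs Kaur: Kaur, 4–1.
Varga vs Janssen: Varga is ranked higher on 3+1 = 4 ballots, Janssen on 1. Varga wins 4–1.
Varga vs Zhou: Varga, 3–2.
Varga beats Aoki, Janssen, Zhou; loses to Larsen, Kaur — 3 pairwise wins.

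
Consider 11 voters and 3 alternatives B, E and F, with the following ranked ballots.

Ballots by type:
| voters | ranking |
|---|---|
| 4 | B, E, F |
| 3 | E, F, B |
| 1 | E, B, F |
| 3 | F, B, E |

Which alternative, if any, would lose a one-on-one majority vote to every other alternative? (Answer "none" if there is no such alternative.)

none

Head-to-head results (11 voters):
B vs E: 7 to 4, B.
B vs F: B is ranked higher on 4+1 = 5 ballots, F on 6. F wins 6–5.
E vs F: 4+3+1 = 8 for E, 3 for F — E by 8–3.
Each alternative has at least one pairwise win (B beats E; E beats F; F beats B) — no Condorcet loser.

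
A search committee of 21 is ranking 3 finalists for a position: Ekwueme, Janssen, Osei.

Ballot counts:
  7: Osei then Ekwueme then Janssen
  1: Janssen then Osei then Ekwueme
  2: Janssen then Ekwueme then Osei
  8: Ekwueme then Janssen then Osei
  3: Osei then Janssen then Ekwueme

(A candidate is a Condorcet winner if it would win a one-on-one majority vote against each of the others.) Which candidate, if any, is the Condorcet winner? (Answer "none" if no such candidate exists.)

Pairwise majorities:
Ekwueme vs Janssen: Ekwueme wins 15–6.
Ekwueme vs Osei: 2+8 = 10 for Ekwueme, 11 for Osei — Osei by 11–10.
Janssen vs Osei: 1+2+8 = 11 for Janssen, 10 for Osei — Janssen by 11–10.
Each candidate drops at least one matchup (Ekwueme loses to Osei; Janssen loses to Ekwueme; Osei loses to Janssen); the cycle Ekwueme > Janssen > Osei > Ekwueme rules out a Condorcet winner.

none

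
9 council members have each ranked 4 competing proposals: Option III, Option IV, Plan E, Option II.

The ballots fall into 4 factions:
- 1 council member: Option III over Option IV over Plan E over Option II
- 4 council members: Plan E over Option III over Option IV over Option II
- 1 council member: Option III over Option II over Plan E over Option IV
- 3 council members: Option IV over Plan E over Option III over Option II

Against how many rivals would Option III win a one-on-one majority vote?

2

Option III against each rival (9 council members):
Option III vs Option IV: Option III wins 6–3.
Option III vs Plan E: Option III preferred on 1+1 = 2 ballots; Plan E wins 7–2.
Option III vs Option II: 9 to 0, Option III.
Option III beats Option IV, Option II; loses to Plan E — 2 pairwise wins.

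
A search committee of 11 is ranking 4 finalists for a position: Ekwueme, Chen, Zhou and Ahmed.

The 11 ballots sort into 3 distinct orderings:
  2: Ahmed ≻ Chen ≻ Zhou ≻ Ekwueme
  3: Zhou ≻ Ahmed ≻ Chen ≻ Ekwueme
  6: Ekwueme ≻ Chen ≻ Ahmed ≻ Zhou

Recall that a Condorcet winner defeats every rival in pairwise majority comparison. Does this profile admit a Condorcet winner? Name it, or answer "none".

Ekwueme

Head-to-head results (11 committee members):
Ekwueme vs Chen: Ekwueme preferred on 6 ballots; Ekwueme wins 6–5.
Ekwueme vs Zhou: 6 for Ekwueme, 5 for Zhou — Ekwueme by 6–5.
Ekwueme vs Ahmed: 6 for Ekwueme, 5 for Ahmed — Ekwueme by 6–5.
Chen–Zhou: Chen 8–3.
Chen–Ahmed: Chen 6–5.
Zhou vs Ahmed: Zhou preferred on 3 ballots; Ahmed wins 8–3.
Ekwueme wins every pairwise contest, so Ekwueme is the Condorcet winner.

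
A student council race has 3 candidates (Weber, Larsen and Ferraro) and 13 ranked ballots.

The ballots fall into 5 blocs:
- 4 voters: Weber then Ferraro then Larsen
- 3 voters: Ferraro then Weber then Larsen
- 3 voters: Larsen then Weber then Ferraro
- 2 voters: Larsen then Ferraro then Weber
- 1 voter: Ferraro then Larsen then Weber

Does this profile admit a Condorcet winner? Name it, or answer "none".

Weber

Check each pair by majority over 13 ballots:
Weber vs Larsen: Weber preferred on 4+3 = 7 ballots; Weber wins 7–6.
Weber vs Ferraro: Weber preferred on 4+3 = 7 ballots; Weber wins 7–6.
Larsen vs Ferraro: 5 to 8, Ferraro.
Only Weber has no losses; Weber is the Condorcet winner.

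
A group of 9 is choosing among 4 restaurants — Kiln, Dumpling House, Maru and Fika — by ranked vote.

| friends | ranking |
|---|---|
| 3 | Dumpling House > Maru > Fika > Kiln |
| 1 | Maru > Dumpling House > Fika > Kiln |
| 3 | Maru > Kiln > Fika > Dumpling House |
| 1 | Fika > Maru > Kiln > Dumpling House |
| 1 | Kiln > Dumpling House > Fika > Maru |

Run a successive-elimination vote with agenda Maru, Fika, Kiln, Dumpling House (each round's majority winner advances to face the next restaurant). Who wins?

Round 1: Maru vs Fika — 7–2, Maru advances.
Round 2: Maru vs Kiln — 8–1, Maru advances.
Round 3: Maru vs Dumpling House — 5–4, Maru advances.
Maru survives the agenda.

Maru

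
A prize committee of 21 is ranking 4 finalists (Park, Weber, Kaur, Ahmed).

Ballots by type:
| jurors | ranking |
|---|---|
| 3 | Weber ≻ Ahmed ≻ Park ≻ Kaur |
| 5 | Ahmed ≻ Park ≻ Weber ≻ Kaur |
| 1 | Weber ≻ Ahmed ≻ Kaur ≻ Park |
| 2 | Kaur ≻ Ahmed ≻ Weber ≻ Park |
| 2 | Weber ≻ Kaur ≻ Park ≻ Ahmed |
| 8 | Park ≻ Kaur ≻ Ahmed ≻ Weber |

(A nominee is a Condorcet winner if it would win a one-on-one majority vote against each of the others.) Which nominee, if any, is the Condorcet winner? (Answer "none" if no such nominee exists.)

Check each pair by majority over 21 ballots:
Park vs Weber: Park wins 13–8.
Park vs Kaur: Park, 16–5.
Park–Ahmed: Ahmed 11–10.
Weber vs Kaur: Weber wins 11–10.
Weber–Ahmed: Ahmed 15–6.
Kaur vs Ahmed: Kaur, 12–9.
No nominee is unbeaten: Park loses to Ahmed; Weber loses to Park; Kaur loses to Park; Ahmed loses to Kaur. In particular Park beats Kaur beats Ahmed beats Park is a majority cycle — no Condorcet winner exists.

none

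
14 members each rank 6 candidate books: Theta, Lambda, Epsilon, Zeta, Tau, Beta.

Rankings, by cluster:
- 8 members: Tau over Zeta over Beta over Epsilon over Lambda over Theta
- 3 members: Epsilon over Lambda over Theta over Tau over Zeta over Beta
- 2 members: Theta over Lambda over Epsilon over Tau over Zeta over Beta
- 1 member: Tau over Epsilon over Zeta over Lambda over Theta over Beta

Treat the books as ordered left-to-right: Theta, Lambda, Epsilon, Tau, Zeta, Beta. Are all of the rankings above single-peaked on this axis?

yes

Axis positions: Theta=1, Lambda=2, Epsilon=3, Tau=4, Zeta=5, Beta=6.
Cluster 1 (peak Tau at position 4): ranking walks positions 4-5-6-3-2-1, expanding outward from the peak — single-peaked.
Cluster 2 (peak Epsilon at position 3): ranking walks positions 3-2-1-4-5-6, expanding outward from the peak — single-peaked.
Cluster 3 (peak Theta at position 1): ranking walks positions 1-2-3-4-5-6, expanding outward from the peak — single-peaked.
Cluster 4 (peak Tau at position 4): ranking walks positions 4-3-5-2-1-6, expanding outward from the peak — single-peaked.
Every ranking is single-peaked on this axis.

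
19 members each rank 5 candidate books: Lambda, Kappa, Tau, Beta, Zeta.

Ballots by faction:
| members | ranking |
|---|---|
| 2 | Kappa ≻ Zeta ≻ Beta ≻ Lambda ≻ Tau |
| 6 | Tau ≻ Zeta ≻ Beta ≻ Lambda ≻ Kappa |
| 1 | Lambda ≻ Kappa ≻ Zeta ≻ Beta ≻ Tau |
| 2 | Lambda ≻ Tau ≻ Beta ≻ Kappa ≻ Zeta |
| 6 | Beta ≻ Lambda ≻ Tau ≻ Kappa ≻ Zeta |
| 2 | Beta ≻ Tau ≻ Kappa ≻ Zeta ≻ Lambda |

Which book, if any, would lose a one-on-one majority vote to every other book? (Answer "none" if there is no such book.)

none

Pairwise majorities:
Lambda vs Kappa: Lambda wins 15–4.
Lambda–Tau: Lambda 11–8.
Lambda vs Beta: Lambda preferred on 1+2 = 3 ballots; Beta wins 16–3.
Lambda vs Zeta: 1+2+6 = 9 for Lambda, 10 for Zeta — Zeta by 10–9.
Kappa vs Tau: Tau, 16–3.
Kappa vs Beta: 2+1 = 3 for Kappa, 16 for Beta — Beta by 16–3.
Kappa vs Zeta: 2+1+2+6+2 = 13 for Kappa, 6 for Zeta — Kappa by 13–6.
Tau vs Beta: Beta wins 11–8.
Tau vs Zeta: 16 to 3, Tau.
Beta vs Zeta: Beta, 10–9.
Every book wins at least one matchup (Lambda beats Kappa; Kappa beats Zeta; Tau beats Kappa; Beta beats Lambda; Zeta beats Lambda), so there is no Condorcet loser.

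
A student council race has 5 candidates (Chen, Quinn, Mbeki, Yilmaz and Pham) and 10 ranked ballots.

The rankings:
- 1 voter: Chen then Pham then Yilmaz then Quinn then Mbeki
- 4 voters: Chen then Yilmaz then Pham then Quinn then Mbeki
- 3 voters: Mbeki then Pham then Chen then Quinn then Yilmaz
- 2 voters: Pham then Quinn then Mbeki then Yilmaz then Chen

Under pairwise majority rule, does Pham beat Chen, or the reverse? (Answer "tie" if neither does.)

Ballots ranking Pham above Chen: 3 + 2 = 5.
Ballots ranking Chen above Pham: 10 − 5 = 5.
5–5: the pair ties.

tie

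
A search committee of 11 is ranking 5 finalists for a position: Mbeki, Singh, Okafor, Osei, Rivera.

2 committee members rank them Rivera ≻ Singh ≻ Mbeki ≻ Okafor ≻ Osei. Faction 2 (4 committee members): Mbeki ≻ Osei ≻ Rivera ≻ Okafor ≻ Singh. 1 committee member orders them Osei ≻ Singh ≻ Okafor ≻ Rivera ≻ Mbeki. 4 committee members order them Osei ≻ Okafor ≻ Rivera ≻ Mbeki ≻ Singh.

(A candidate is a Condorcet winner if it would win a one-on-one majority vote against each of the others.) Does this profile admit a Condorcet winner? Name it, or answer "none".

none

Pairwise majorities:
Mbeki vs Singh: Mbeki wins 8–3.
Mbeki–Okafor: Mbeki 6–5.
Mbeki vs Osei: Mbeki wins 6–5.
Mbeki–Rivera: Rivera 7–4.
Singh vs Okafor: Okafor wins 8–3.
Singh vs Osei: Osei, 9–2.
Singh–Rivera: Rivera 10–1.
Okafor–Osei: Osei 9–2.
Okafor–Rivera: Rivera 6–5.
Osei–Rivera: Osei 9–2.
Each candidate drops at least one matchup (Mbeki loses to Rivera; Singh loses to Mbeki; Okafor loses to Mbeki; Osei loses to Mbeki; Rivera loses to Osei); the cycle Mbeki → Osei → Rivera → Mbeki rules out a Condorcet winner.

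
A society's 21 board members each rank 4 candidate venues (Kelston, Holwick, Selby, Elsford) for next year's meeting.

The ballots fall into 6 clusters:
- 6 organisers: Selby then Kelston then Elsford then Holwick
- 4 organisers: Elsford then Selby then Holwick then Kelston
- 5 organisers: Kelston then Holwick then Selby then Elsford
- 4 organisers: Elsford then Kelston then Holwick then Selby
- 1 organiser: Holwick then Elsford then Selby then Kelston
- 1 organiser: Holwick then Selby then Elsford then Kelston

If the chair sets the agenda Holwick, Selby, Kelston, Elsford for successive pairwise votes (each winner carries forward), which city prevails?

Round 1: Holwick vs Selby — 11–10, Holwick advances.
Round 2: Holwick vs Kelston — 6–15, Kelston advances.
Round 3: Kelston vs Elsford — 11–10, Kelston advances.
The agenda winner is Kelston.

Kelston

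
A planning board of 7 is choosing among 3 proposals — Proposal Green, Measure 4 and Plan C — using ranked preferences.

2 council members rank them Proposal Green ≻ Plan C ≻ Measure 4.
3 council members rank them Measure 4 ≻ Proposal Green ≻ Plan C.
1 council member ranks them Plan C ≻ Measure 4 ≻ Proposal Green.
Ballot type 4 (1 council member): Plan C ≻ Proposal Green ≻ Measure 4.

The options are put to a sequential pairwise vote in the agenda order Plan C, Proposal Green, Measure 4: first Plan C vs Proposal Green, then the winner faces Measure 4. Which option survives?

Round 1: Plan C vs Proposal Green — 2–5, Proposal Green advances.
Round 2: Proposal Green vs Measure 4 — 3–4, Measure 4 advances.
Measure 4 survives the agenda.

Measure 4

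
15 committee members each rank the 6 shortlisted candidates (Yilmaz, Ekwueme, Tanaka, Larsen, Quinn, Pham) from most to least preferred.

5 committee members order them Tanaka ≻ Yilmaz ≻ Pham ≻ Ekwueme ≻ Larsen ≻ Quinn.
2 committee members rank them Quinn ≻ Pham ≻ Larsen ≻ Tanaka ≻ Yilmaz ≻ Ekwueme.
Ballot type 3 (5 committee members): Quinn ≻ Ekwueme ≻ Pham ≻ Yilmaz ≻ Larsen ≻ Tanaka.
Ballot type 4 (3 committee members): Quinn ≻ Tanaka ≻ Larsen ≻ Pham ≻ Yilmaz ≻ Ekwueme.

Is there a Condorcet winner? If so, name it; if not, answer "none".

Quinn

Check each pair by majority over 15 ballots:
Yilmaz–Ekwueme: Yilmaz 10–5.
Yilmaz vs Tanaka: Tanaka, 10–5.
Yilmaz vs Larsen: Yilmaz, 10–5.
Yilmaz vs Quinn: Quinn, 10–5.
Yilmaz vs Pham: Pham, 10–5.
Ekwueme vs Tanaka: Tanaka, 10–5.
Ekwueme vs Larsen: Ekwueme, 10–5.
Ekwueme vs Quinn: Quinn wins 10–5.
Ekwueme vs Pham: Pham wins 10–5.
Tanaka–Larsen: Tanaka 8–7.
Tanaka vs Quinn: Quinn wins 10–5.
Tanaka–Pham: Tanaka 8–7.
Larsen–Quinn: Quinn 10–5.
Larsen vs Pham: Pham, 12–3.
Quinn–Pham: Quinn 10–5.
Quinn wins every pairwise contest, so Quinn is the Condorcet winner.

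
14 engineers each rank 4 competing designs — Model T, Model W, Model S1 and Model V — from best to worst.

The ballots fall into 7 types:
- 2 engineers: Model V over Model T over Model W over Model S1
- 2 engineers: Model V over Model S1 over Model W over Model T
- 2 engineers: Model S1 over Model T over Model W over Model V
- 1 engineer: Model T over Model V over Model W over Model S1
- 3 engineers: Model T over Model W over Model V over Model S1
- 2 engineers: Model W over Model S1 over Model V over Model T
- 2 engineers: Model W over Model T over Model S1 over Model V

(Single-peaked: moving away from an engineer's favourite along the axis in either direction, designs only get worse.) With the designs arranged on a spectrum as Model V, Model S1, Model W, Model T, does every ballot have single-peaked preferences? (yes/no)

Axis positions: Model V=1, Model S1=2, Model W=3, Model T=4.
Type 1: ranking walks positions 1-4-3-2; Model T is ranked above Model S1 even though Model S1 lies between Model T and the peak Model V on the axis — preferences dip and rise again. Not single-peaked.
Type 2 (peak Model V at position 1): ranking walks positions 1-2-3-4, expanding outward from the peak — single-peaked.
Type 3: ranking walks positions 2-4-3-1; Model T is ranked above Model W even though Model W lies between Model T and the peak Model S1 on the axis — preferences dip and rise again. Not single-peaked.
Type 4: ranking walks positions 4-1-3-2; Model V is ranked above Model W even though Model W lies between Model V and the peak Model T on the axis — preferences dip and rise again. Not single-peaked.
Type 5: ranking walks positions 4-3-1-2; Model V is ranked above Model S1 even though Model S1 lies between Model V and the peak Model T on the axis — preferences dip and rise again. Not single-peaked.
Type 6 (peak Model W at position 3): ranking walks positions 3-2-1-4, expanding outward from the peak — single-peaked.
Type 7 (peak Model W at position 3): ranking walks positions 3-4-2-1, expanding outward from the peak — single-peaked.
Type 1 violates single-peakedness, so the profile is not single-peaked on this axis.

no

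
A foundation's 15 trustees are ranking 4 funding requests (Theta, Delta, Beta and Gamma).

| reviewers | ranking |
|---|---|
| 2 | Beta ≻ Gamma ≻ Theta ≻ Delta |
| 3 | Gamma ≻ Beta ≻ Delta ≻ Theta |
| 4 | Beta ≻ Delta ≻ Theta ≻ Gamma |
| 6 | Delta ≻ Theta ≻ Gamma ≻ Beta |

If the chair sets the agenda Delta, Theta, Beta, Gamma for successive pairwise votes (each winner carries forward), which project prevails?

Round 1: Delta vs Theta — 13–2, Delta advances.
Round 2: Delta vs Beta — 6–9, Beta advances.
Round 3: Beta vs Gamma — 6–9, Gamma advances.
The agenda winner is Gamma.

Gamma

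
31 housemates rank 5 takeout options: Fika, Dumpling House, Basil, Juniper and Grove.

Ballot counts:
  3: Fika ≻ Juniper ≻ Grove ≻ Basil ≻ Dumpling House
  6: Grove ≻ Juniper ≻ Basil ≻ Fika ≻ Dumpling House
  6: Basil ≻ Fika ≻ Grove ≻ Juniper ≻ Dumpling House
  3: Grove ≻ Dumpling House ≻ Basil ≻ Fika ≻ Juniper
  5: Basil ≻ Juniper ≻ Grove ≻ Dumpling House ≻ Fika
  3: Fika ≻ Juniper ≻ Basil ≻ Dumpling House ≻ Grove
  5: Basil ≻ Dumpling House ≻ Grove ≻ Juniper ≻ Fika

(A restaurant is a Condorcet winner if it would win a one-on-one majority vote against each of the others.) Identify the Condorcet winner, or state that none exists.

Head-to-head results (31 friends):
Fika vs Dumpling House: Fika preferred on 3+6+6+3 = 18 ballots; Fika wins 18–13.
Fika vs Basil: Fika preferred on 3+3 = 6 ballots; Basil wins 25–6.
Fika vs Juniper: Fika is ranked higher on 3+6+3+3 = 15 ballots, Juniper on 16. Juniper wins 16–15.
Fika vs Grove: 12 to 19, Grove.
Dumpling House vs Basil: Basil wins 28–3.
Dumpling House vs Juniper: Juniper wins 23–8.
Dumpling House vs Grove: 3+5 = 8 for Dumpling House, 23 for Grove — Grove by 23–8.
Basil vs Juniper: Basil, 19–12.
Basil vs Grove: Basil wins 19–12.
Juniper vs Grove: Juniper preferred on 3+5+3 = 11 ballots; Grove wins 20–11.
Basil beats each of Fika, Dumpling House, Juniper, Grove — Basil is the Condorcet winner.

Basil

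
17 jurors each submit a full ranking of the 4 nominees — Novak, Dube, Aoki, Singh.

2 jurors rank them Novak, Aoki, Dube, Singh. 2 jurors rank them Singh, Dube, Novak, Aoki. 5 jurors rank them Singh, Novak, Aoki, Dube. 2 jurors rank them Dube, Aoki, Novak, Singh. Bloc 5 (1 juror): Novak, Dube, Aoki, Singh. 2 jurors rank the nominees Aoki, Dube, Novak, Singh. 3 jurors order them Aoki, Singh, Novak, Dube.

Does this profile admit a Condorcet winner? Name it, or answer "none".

none

Pairwise majorities:
Novak vs Dube: Novak wins 11–6.
Novak–Aoki: Novak 10–7.
Novak vs Singh: Singh, 10–7.
Dube–Aoki: Aoki 12–5.
Dube vs Singh: Singh wins 10–7.
Aoki vs Singh: Aoki wins 10–7.
Every nominee loses at least once (Novak loses to Singh; Dube loses to Novak; Aoki loses to Novak; Singh loses to Aoki). The majority relation contains the cycle Novak beats Aoki beats Singh beats Novak, so there is no Condorcet winner.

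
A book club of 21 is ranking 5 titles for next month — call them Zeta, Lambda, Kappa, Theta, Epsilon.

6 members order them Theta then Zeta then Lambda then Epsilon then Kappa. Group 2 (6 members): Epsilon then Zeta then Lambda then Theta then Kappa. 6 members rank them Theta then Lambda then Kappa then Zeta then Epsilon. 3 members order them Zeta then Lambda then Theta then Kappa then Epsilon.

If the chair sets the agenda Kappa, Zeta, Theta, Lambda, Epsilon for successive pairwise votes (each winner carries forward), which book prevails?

Round 1: Kappa vs Zeta — 6–15, Zeta advances.
Round 2: Zeta vs Theta — 9–12, Theta advances.
Round 3: Theta vs Lambda — 12–9, Theta advances.
Round 4: Theta vs Epsilon — 15–6, Theta advances.
The agenda winner is Theta.

Theta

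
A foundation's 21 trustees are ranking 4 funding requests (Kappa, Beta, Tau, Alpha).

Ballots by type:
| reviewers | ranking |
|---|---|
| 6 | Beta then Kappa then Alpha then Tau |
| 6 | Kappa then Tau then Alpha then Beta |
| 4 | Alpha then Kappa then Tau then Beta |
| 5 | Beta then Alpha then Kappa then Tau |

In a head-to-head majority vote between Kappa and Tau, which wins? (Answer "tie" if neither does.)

Ballots ranking Kappa above Tau: 6 + 6 + 4 + 5 = 21.
Ballots ranking Tau above Kappa: 21 − 21 = 0.
Kappa wins the head-to-head 21–0.

Kappa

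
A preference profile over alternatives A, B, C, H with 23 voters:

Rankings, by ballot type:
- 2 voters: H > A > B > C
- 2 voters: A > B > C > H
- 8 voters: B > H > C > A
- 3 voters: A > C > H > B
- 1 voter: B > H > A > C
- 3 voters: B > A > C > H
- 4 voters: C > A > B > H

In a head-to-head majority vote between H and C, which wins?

Ballots ranking H above C: 2 + 8 + 1 = 11.
Ballots ranking C above H: 23 − 11 = 12.
C wins the head-to-head 12–11.

C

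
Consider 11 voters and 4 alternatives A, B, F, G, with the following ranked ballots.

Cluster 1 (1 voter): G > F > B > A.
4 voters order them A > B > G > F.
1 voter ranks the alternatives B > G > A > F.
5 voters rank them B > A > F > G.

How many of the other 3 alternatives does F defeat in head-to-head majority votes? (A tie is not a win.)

0

F against each rival (11 voters):
F vs A: F preferred on 1 ballot; A wins 10–1.
F vs B: F is ranked higher on 1 ballot, B on 10. B wins 10–1.
F vs G: 5 to 6, G.
F beats no one; loses to A, B, G — 0 pairwise wins.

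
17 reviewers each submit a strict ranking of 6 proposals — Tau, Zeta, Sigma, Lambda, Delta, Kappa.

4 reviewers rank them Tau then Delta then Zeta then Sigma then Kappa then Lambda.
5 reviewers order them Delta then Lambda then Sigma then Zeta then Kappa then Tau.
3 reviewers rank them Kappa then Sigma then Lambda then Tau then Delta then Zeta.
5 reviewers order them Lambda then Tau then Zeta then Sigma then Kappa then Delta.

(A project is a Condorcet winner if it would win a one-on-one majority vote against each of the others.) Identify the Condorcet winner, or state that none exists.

none

Head-to-head results (17 reviewers):
Tau vs Zeta: Tau, 12–5.
Tau–Sigma: Tau 9–8.
Tau vs Lambda: Lambda wins 13–4.
Tau vs Delta: Tau wins 12–5.
Tau vs Kappa: Tau wins 9–8.
Zeta vs Sigma: Zeta, 9–8.
Zeta–Lambda: Lambda 13–4.
Zeta–Delta: Delta 12–5.
Zeta vs Kappa: Zeta wins 14–3.
Sigma–Lambda: Lambda 10–7.
Sigma vs Delta: Delta, 9–8.
Sigma–Kappa: Sigma 14–3.
Lambda vs Delta: Delta wins 9–8.
Lambda–Kappa: Lambda 10–7.
Delta–Kappa: Delta 9–8.
Every project loses at least once (Tau loses to Lambda; Zeta loses to Tau; Sigma loses to Tau; Lambda loses to Delta; Delta loses to Tau; Kappa loses to Tau). The majority relation contains the cycle Tau beats Delta beats Lambda beats Tau, so there is no Condorcet winner.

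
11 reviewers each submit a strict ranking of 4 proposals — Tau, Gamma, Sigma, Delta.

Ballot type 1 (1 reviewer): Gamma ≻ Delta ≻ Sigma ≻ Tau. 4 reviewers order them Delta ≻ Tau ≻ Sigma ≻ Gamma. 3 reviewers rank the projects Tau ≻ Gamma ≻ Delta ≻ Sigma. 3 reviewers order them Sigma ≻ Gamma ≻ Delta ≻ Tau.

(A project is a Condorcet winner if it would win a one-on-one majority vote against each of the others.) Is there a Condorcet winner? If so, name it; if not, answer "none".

none

Head-to-head results (11 reviewers):
Tau vs Gamma: Tau, 7–4.
Tau vs Sigma: Tau, 7–4.
Tau vs Delta: Delta wins 8–3.
Gamma vs Sigma: Sigma, 7–4.
Gamma vs Delta: Gamma wins 7–4.
Sigma–Delta: Delta 8–3.
Every project loses at least once (Tau loses to Delta; Gamma loses to Tau; Sigma loses to Tau; Delta loses to Gamma). The majority relation contains the cycle Tau > Gamma > Delta > Tau, so there is no Condorcet winner.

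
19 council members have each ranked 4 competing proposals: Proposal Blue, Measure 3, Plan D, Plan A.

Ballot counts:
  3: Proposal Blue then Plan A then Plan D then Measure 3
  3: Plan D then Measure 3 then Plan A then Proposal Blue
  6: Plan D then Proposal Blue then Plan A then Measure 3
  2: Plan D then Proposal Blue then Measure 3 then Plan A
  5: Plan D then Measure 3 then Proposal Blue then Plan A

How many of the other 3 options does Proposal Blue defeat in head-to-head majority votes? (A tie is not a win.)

2

Proposal Blue against each rival (19 council members):
Proposal Blue–Measure 3: Proposal Blue 11–8.
Proposal Blue vs Plan D: Proposal Blue is ranked higher on 3 ballots, Plan D on 16. Plan D wins 16–3.
Proposal Blue vs Plan A: 3+6+2+5 = 16 for Proposal Blue, 3 for Plan A — Proposal Blue by 16–3.
Proposal Blue beats Measure 3, Plan A; loses to Plan D — 2 pairwise wins.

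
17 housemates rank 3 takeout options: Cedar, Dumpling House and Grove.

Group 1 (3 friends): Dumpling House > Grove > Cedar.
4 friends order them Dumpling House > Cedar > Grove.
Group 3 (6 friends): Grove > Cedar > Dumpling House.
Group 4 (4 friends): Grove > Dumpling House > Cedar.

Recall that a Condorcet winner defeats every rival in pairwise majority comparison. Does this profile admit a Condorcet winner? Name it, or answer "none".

Check each pair by majority over 17 ballots:
Cedar vs Dumpling House: Dumpling House, 11–6.
Cedar vs Grove: 4 for Cedar, 13 for Grove — Grove by 13–4.
Dumpling House–Grove: Grove 10–7.
Grove beats each of Cedar, Dumpling House — Grove is the Condorcet winner.

Grove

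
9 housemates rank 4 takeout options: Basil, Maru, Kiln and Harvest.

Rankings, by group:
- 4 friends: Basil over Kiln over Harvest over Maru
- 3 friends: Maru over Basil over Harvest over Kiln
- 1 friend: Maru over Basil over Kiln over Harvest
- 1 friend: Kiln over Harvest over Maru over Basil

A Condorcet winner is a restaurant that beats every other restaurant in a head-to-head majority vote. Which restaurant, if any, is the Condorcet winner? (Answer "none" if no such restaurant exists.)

Head-to-head results (9 friends):
Basil vs Maru: 4 for Basil, 5 for Maru — Maru by 5–4.
Basil vs Kiln: Basil preferred on 4+3+1 = 8 ballots; Basil wins 8–1.
Basil vs Harvest: Basil preferred on 4+3+1 = 8 ballots; Basil wins 8–1.
Maru vs Kiln: Maru preferred on 3+1 = 4 ballots; Kiln wins 5–4.
Maru vs Harvest: 4 to 5, Harvest.
Kiln vs Harvest: Kiln is ranked higher on 4+1+1 = 6 ballots, Harvest on 3. Kiln wins 6–3.
No restaurant is unbeaten: Basil loses to Maru; Maru loses to Kiln; Kiln loses to Basil; Harvest loses to Basil. In particular Basil beats Kiln beats Maru beats Basil is a majority cycle — no Condorcet winner exists.

none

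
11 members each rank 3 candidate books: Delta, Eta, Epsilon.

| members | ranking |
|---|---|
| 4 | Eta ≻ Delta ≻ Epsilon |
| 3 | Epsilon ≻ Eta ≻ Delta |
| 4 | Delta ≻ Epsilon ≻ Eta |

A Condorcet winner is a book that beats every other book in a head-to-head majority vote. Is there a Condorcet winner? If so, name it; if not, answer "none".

Head-to-head results (11 members):
Delta vs Eta: 4 to 7, Eta.
Delta vs Epsilon: Delta is ranked higher on 4+4 = 8 ballots, Epsilon on 3. Delta wins 8–3.
Eta vs Epsilon: 4 for Eta, 7 for Epsilon — Epsilon by 7–4.
Every book loses at least once (Delta loses to Eta; Eta loses to Epsilon; Epsilon loses to Delta). The majority relation contains the cycle Delta beats Epsilon beats Eta beats Delta, so there is no Condorcet winner.

none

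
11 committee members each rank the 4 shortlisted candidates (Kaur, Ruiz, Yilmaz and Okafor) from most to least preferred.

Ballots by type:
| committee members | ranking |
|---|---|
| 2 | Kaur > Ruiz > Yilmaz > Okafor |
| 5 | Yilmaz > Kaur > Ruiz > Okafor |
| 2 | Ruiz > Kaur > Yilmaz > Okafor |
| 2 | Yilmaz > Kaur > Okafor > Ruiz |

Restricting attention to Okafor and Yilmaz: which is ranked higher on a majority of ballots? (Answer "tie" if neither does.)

No ballot ranks Okafor above Yilmaz: 0.
Ballots ranking Yilmaz above Okafor: 11 − 0 = 11.
Yilmaz wins the head-to-head 11–0.

Yilmaz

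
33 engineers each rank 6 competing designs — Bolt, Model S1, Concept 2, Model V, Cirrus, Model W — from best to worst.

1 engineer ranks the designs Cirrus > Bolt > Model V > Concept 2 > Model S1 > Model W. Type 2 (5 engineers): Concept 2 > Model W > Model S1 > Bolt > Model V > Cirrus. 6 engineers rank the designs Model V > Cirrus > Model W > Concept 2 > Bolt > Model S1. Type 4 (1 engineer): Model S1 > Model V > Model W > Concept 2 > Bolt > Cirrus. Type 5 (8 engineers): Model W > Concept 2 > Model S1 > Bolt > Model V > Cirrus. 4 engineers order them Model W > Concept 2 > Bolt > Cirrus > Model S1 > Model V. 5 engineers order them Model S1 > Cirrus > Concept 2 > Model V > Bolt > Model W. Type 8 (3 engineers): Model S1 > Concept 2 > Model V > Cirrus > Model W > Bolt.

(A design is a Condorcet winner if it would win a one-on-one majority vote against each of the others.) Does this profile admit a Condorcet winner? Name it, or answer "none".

Head-to-head results (33 engineers):
Bolt vs Model S1: Bolt is ranked higher on 1+6+4 = 11 ballots, Model S1 on 22. Model S1 wins 22–11.
Bolt vs Concept 2: Bolt is ranked higher on 1 ballot, Concept 2 on 32. Concept 2 wins 32–1.
Bolt vs Model V: Bolt, 18–15.
Bolt vs Cirrus: 18 to 15, Bolt.
Bolt vs Model W: Model W wins 27–6.
Model S1 vs Concept 2: Model S1 preferred on 1+5+3 = 9 ballots; Concept 2 wins 24–9.
Model S1 vs Model V: 26 to 7, Model S1.
Model S1 vs Cirrus: Model S1, 22–11.
Model S1 vs Model W: 1+1+5+3 = 10 for Model S1, 23 for Model W — Model W by 23–10.
Concept 2 vs Model V: 25 to 8, Concept 2.
Concept 2 vs Cirrus: 21 to 12, Concept 2.
Concept 2 vs Model W: Concept 2 is ranked higher on 1+5+5+3 = 14 ballots, Model W on 19. Model W wins 19–14.
Model V–Cirrus: Model V 23–10.
Model V vs Model W: Model W wins 17–16.
Cirrus vs Model W: 1+6+5+3 = 15 for Cirrus, 18 for Model W — Model W by 18–15.
Model W defeats every rival head-to-head and is the Condorcet winner.

Model W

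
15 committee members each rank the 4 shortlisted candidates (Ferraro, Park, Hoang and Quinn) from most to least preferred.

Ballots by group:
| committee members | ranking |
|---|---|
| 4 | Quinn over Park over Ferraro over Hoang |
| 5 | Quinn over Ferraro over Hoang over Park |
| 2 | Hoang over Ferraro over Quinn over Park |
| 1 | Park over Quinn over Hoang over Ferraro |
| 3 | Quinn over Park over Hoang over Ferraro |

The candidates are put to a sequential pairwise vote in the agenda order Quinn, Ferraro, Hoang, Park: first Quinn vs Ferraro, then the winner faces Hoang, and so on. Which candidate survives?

Quinn

Round 1: Quinn vs Ferraro — 13–2, Quinn advances.
Round 2: Quinn vs Hoang — 13–2, Quinn advances.
Round 3: Quinn vs Park — 14–1, Quinn advances.
Quinn survives the agenda.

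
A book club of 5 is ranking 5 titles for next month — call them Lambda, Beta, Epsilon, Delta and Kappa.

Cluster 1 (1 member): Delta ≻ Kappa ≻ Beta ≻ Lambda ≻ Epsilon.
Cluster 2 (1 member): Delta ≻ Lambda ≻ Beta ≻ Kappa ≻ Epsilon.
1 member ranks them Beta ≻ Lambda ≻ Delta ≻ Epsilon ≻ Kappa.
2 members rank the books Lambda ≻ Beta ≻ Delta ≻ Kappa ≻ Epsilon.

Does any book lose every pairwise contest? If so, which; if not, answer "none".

Head-to-head results (5 members):
Lambda vs Beta: Lambda, 3–2.
Lambda vs Epsilon: 1+1+1+2 = 5 for Lambda, 0 for Epsilon — Lambda by 5–0.
Lambda vs Delta: Lambda wins 3–2.
Lambda–Kappa: Lambda 4–1.
Beta vs Epsilon: Beta, 5–0.
Beta vs Delta: 3 to 2, Beta.
Beta–Kappa: Beta 4–1.
Epsilon vs Delta: 0 for Epsilon, 5 for Delta — Delta by 5–0.
Epsilon vs Kappa: 1 for Epsilon, 4 for Kappa — Kappa by 4–1.
Delta vs Kappa: Delta wins 5–0.
Epsilon is beaten in every head-to-head and is the Condorcet loser.

Epsilon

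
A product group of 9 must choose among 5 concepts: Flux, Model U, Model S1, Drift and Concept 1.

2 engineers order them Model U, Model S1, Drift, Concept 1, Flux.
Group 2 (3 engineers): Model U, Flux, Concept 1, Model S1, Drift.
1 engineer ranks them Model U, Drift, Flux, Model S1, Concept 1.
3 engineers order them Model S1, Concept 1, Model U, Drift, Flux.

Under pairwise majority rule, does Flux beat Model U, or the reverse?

Model U

No ballot ranks Flux above Model U: 0.
Ballots ranking Model U above Flux: 9 − 0 = 9.
Model U wins the head-to-head 9–0.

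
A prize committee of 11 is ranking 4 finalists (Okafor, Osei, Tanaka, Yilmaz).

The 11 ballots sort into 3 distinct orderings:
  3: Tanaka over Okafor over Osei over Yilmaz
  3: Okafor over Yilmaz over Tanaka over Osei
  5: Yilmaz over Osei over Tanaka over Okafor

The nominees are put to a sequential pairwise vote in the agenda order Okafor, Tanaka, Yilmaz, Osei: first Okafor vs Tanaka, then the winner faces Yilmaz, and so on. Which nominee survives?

Round 1: Okafor vs Tanaka — 3–8, Tanaka advances.
Round 2: Tanaka vs Yilmaz — 3–8, Yilmaz advances.
Round 3: Yilmaz vs Osei — 8–3, Yilmaz advances.
The agenda winner is Yilmaz.

Yilmaz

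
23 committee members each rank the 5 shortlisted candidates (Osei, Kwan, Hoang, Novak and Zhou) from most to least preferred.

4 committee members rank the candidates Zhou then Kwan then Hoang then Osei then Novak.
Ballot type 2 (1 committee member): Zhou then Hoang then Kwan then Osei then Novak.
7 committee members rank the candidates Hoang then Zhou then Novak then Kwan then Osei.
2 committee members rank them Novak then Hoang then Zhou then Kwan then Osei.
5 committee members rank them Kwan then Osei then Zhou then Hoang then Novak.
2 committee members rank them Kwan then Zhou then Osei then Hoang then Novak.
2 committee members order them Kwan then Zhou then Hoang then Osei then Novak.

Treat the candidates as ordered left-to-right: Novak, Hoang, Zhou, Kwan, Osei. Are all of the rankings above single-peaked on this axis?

Axis positions: Novak=1, Hoang=2, Zhou=3, Kwan=4, Osei=5.
Ballot type 1 (peak Zhou at position 3): ranking walks positions 3-4-2-5-1, expanding outward from the peak — single-peaked.
Ballot type 2 (peak Zhou at position 3): ranking walks positions 3-2-4-5-1, expanding outward from the peak — single-peaked.
Ballot type 3 (peak Hoang at position 2): ranking walks positions 2-3-1-4-5, expanding outward from the peak — single-peaked.
Ballot type 4 (peak Novak at position 1): ranking walks positions 1-2-3-4-5, expanding outward from the peak — single-peaked.
Ballot type 5 (peak Kwan at position 4): ranking walks positions 4-5-3-2-1, expanding outward from the peak — single-peaked.
Ballot type 6 (peak Kwan at position 4): ranking walks positions 4-3-5-2-1, expanding outward from the peak — single-peaked.
Ballot type 7 (peak Kwan at position 4): ranking walks positions 4-3-2-5-1, expanding outward from the peak — single-peaked.
Every ranking is single-peaked on this axis.

yes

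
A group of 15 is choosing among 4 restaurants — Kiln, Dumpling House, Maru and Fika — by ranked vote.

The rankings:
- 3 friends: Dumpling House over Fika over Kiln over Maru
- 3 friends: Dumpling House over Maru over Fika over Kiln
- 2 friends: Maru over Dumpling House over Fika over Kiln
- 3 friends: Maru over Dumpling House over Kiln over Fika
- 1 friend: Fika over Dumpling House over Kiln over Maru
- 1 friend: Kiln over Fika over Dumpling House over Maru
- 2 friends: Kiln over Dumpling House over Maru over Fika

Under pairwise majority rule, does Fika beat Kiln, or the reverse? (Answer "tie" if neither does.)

Ballots ranking Fika above Kiln: 3 + 3 + 2 + 1 = 9.
Ballots ranking Kiln above Fika: 15 − 9 = 6.
Fika wins the head-to-head 9–6.

Fika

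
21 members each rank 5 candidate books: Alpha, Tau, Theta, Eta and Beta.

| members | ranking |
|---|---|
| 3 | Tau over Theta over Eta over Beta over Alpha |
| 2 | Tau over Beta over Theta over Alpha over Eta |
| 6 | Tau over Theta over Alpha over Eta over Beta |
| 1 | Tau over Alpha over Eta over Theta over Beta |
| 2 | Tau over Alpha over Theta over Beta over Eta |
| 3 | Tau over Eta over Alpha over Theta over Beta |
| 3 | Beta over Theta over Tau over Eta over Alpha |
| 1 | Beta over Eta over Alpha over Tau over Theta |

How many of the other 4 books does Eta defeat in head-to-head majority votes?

1

Eta against each rival (21 members):
Eta vs Alpha: Eta is ranked higher on 3+3+3+1 = 10 ballots, Alpha on 11. Alpha wins 11–10.
Eta vs Tau: Tau wins 20–1.
Eta vs Theta: Eta is ranked higher on 1+3+1 = 5 ballots, Theta on 16. Theta wins 16–5.
Eta vs Beta: 13 to 8, Eta.
Eta beats Beta; loses to Alpha, Tau, Theta — 1 pairwise win.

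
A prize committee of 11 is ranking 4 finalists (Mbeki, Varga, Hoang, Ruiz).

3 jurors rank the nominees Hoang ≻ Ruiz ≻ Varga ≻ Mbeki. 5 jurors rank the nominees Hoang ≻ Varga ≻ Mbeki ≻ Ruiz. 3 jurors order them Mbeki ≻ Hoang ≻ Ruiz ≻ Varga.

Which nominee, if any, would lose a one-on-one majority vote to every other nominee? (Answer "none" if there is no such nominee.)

none

Pairwise majorities:
Mbeki vs Varga: Varga, 8–3.
Mbeki–Hoang: Hoang 8–3.
Mbeki vs Ruiz: Mbeki preferred on 5+3 = 8 ballots; Mbeki wins 8–3.
Varga vs Hoang: Hoang, 11–0.
Varga vs Ruiz: 5 to 6, Ruiz.
Hoang vs Ruiz: Hoang wins 11–0.
Every nominee wins at least one matchup (Mbeki beats Ruiz; Varga beats Mbeki; Hoang beats Mbeki; Ruiz beats Varga), so there is no Condorcet loser.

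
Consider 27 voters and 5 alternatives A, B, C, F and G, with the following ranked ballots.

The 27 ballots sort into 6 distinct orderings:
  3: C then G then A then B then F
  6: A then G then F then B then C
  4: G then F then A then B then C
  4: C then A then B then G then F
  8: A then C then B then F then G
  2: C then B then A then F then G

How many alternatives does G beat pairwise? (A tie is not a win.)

G against each rival (27 voters):
G vs A: G is ranked higher on 3+4 = 7 ballots, A on 20. A wins 20–7.
G–B: B 14–13.
G–C: C 17–10.
G vs F: 3+6+4+4 = 17 for G, 10 for F — G by 17–10.
G beats F; loses to A, B, C — 1 pairwise win.

1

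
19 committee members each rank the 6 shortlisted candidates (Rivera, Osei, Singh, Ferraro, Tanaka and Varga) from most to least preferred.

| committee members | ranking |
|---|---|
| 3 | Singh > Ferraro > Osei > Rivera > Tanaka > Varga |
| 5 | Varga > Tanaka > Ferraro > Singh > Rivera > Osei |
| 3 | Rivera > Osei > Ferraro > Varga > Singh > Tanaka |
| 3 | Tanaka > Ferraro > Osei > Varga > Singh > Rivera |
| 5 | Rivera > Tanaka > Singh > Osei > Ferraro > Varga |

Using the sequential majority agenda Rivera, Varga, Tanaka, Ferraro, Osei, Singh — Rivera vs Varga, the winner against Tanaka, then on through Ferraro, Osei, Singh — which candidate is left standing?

Round 1: Rivera vs Varga — 11–8, Rivera advances.
Round 2: Rivera vs Tanaka — 11–8, Rivera advances.
Round 3: Rivera vs Ferraro — 8–11, Ferraro advances.
Round 4: Ferraro vs Osei — 11–8, Ferraro advances.
Round 5: Ferraro vs Singh — 11–8, Ferraro advances.
The agenda winner is Ferraro.

Ferraro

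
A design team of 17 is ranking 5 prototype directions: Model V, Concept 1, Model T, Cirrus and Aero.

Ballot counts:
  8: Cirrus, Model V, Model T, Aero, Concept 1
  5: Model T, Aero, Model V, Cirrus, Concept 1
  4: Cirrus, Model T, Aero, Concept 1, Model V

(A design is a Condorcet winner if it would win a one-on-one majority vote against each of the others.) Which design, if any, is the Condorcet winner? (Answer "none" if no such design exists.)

Check each pair by majority over 17 ballots:
Model V vs Concept 1: Model V, 13–4.
Model V vs Model T: Model T wins 9–8.
Model V vs Cirrus: Cirrus wins 12–5.
Model V vs Aero: Aero wins 9–8.
Concept 1 vs Model T: Model T wins 17–0.
Concept 1 vs Cirrus: Cirrus wins 17–0.
Concept 1 vs Aero: Aero, 17–0.
Model T vs Cirrus: Cirrus, 12–5.
Model T–Aero: Model T 17–0.
Cirrus vs Aero: Cirrus, 12–5.
Cirrus beats each of Model V, Concept 1, Model T, Aero — Cirrus is the Condorcet winner.

Cirrus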